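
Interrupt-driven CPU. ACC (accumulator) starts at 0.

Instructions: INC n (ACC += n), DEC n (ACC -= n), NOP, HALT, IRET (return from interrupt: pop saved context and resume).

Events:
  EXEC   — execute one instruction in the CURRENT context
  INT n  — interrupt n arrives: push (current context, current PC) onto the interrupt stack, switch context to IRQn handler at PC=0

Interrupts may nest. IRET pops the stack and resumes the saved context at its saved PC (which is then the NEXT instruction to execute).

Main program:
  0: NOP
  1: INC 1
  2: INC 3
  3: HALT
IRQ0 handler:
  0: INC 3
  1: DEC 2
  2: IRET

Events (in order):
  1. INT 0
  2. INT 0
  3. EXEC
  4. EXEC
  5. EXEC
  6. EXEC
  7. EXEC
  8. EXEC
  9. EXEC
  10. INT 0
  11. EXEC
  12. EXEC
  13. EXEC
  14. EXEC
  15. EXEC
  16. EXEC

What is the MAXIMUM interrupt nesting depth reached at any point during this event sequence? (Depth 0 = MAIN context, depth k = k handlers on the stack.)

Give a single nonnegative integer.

Answer: 2

Derivation:
Event 1 (INT 0): INT 0 arrives: push (MAIN, PC=0), enter IRQ0 at PC=0 (depth now 1) [depth=1]
Event 2 (INT 0): INT 0 arrives: push (IRQ0, PC=0), enter IRQ0 at PC=0 (depth now 2) [depth=2]
Event 3 (EXEC): [IRQ0] PC=0: INC 3 -> ACC=3 [depth=2]
Event 4 (EXEC): [IRQ0] PC=1: DEC 2 -> ACC=1 [depth=2]
Event 5 (EXEC): [IRQ0] PC=2: IRET -> resume IRQ0 at PC=0 (depth now 1) [depth=1]
Event 6 (EXEC): [IRQ0] PC=0: INC 3 -> ACC=4 [depth=1]
Event 7 (EXEC): [IRQ0] PC=1: DEC 2 -> ACC=2 [depth=1]
Event 8 (EXEC): [IRQ0] PC=2: IRET -> resume MAIN at PC=0 (depth now 0) [depth=0]
Event 9 (EXEC): [MAIN] PC=0: NOP [depth=0]
Event 10 (INT 0): INT 0 arrives: push (MAIN, PC=1), enter IRQ0 at PC=0 (depth now 1) [depth=1]
Event 11 (EXEC): [IRQ0] PC=0: INC 3 -> ACC=5 [depth=1]
Event 12 (EXEC): [IRQ0] PC=1: DEC 2 -> ACC=3 [depth=1]
Event 13 (EXEC): [IRQ0] PC=2: IRET -> resume MAIN at PC=1 (depth now 0) [depth=0]
Event 14 (EXEC): [MAIN] PC=1: INC 1 -> ACC=4 [depth=0]
Event 15 (EXEC): [MAIN] PC=2: INC 3 -> ACC=7 [depth=0]
Event 16 (EXEC): [MAIN] PC=3: HALT [depth=0]
Max depth observed: 2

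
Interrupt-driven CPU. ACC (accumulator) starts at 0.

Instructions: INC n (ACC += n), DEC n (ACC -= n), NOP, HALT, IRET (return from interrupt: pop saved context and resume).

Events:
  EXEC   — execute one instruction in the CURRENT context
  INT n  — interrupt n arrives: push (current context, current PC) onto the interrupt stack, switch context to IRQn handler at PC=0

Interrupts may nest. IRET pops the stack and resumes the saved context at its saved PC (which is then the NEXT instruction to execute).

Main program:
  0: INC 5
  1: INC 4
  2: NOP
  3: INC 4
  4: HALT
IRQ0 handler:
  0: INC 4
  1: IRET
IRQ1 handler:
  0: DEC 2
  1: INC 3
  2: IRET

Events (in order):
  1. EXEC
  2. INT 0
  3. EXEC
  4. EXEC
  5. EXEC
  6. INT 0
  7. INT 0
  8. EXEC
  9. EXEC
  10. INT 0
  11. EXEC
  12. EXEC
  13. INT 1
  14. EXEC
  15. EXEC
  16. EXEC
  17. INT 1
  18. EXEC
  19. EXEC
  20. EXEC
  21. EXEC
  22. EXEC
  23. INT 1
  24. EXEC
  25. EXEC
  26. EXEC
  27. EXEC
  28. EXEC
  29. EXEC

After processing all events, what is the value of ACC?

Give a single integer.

Answer: 32

Derivation:
Event 1 (EXEC): [MAIN] PC=0: INC 5 -> ACC=5
Event 2 (INT 0): INT 0 arrives: push (MAIN, PC=1), enter IRQ0 at PC=0 (depth now 1)
Event 3 (EXEC): [IRQ0] PC=0: INC 4 -> ACC=9
Event 4 (EXEC): [IRQ0] PC=1: IRET -> resume MAIN at PC=1 (depth now 0)
Event 5 (EXEC): [MAIN] PC=1: INC 4 -> ACC=13
Event 6 (INT 0): INT 0 arrives: push (MAIN, PC=2), enter IRQ0 at PC=0 (depth now 1)
Event 7 (INT 0): INT 0 arrives: push (IRQ0, PC=0), enter IRQ0 at PC=0 (depth now 2)
Event 8 (EXEC): [IRQ0] PC=0: INC 4 -> ACC=17
Event 9 (EXEC): [IRQ0] PC=1: IRET -> resume IRQ0 at PC=0 (depth now 1)
Event 10 (INT 0): INT 0 arrives: push (IRQ0, PC=0), enter IRQ0 at PC=0 (depth now 2)
Event 11 (EXEC): [IRQ0] PC=0: INC 4 -> ACC=21
Event 12 (EXEC): [IRQ0] PC=1: IRET -> resume IRQ0 at PC=0 (depth now 1)
Event 13 (INT 1): INT 1 arrives: push (IRQ0, PC=0), enter IRQ1 at PC=0 (depth now 2)
Event 14 (EXEC): [IRQ1] PC=0: DEC 2 -> ACC=19
Event 15 (EXEC): [IRQ1] PC=1: INC 3 -> ACC=22
Event 16 (EXEC): [IRQ1] PC=2: IRET -> resume IRQ0 at PC=0 (depth now 1)
Event 17 (INT 1): INT 1 arrives: push (IRQ0, PC=0), enter IRQ1 at PC=0 (depth now 2)
Event 18 (EXEC): [IRQ1] PC=0: DEC 2 -> ACC=20
Event 19 (EXEC): [IRQ1] PC=1: INC 3 -> ACC=23
Event 20 (EXEC): [IRQ1] PC=2: IRET -> resume IRQ0 at PC=0 (depth now 1)
Event 21 (EXEC): [IRQ0] PC=0: INC 4 -> ACC=27
Event 22 (EXEC): [IRQ0] PC=1: IRET -> resume MAIN at PC=2 (depth now 0)
Event 23 (INT 1): INT 1 arrives: push (MAIN, PC=2), enter IRQ1 at PC=0 (depth now 1)
Event 24 (EXEC): [IRQ1] PC=0: DEC 2 -> ACC=25
Event 25 (EXEC): [IRQ1] PC=1: INC 3 -> ACC=28
Event 26 (EXEC): [IRQ1] PC=2: IRET -> resume MAIN at PC=2 (depth now 0)
Event 27 (EXEC): [MAIN] PC=2: NOP
Event 28 (EXEC): [MAIN] PC=3: INC 4 -> ACC=32
Event 29 (EXEC): [MAIN] PC=4: HALT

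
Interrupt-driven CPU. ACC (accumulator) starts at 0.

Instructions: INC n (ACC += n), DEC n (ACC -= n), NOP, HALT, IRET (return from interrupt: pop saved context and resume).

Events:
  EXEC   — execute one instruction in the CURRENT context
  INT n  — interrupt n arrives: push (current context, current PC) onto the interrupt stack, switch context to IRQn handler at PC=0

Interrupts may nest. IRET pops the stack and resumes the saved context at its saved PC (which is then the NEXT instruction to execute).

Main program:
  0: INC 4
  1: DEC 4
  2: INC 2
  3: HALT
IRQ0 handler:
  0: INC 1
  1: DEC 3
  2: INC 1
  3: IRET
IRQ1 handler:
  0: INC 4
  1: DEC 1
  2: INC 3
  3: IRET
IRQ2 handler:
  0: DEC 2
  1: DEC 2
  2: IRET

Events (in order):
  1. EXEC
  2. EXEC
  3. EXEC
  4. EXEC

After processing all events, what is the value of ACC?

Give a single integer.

Event 1 (EXEC): [MAIN] PC=0: INC 4 -> ACC=4
Event 2 (EXEC): [MAIN] PC=1: DEC 4 -> ACC=0
Event 3 (EXEC): [MAIN] PC=2: INC 2 -> ACC=2
Event 4 (EXEC): [MAIN] PC=3: HALT

Answer: 2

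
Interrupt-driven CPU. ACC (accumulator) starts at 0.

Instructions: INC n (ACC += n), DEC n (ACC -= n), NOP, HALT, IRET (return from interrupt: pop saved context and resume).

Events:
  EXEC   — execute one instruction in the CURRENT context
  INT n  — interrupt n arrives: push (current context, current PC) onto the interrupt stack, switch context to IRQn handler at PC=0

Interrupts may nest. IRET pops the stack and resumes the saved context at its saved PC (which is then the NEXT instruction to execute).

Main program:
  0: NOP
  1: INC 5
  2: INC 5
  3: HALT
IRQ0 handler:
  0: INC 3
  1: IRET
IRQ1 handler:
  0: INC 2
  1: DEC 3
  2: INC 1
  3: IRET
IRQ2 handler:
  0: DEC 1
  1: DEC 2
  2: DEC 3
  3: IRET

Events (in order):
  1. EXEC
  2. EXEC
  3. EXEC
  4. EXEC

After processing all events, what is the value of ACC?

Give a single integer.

Event 1 (EXEC): [MAIN] PC=0: NOP
Event 2 (EXEC): [MAIN] PC=1: INC 5 -> ACC=5
Event 3 (EXEC): [MAIN] PC=2: INC 5 -> ACC=10
Event 4 (EXEC): [MAIN] PC=3: HALT

Answer: 10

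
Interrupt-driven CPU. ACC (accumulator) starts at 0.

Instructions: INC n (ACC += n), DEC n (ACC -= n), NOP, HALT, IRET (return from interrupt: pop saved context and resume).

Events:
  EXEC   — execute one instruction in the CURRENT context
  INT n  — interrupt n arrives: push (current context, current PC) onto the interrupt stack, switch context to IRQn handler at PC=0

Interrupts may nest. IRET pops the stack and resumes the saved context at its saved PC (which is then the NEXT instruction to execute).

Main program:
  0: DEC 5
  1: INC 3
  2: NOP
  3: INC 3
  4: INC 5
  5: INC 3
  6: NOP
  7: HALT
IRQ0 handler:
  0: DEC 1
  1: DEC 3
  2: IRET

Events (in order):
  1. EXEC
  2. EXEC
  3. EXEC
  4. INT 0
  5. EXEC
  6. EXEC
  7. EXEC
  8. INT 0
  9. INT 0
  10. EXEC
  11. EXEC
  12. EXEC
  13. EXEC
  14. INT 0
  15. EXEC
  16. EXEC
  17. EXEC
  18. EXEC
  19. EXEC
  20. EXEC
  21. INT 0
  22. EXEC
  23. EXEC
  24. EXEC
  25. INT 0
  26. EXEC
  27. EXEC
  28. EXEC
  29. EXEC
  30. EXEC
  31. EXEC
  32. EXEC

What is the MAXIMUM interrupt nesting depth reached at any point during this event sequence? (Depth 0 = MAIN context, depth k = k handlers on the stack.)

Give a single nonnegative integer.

Event 1 (EXEC): [MAIN] PC=0: DEC 5 -> ACC=-5 [depth=0]
Event 2 (EXEC): [MAIN] PC=1: INC 3 -> ACC=-2 [depth=0]
Event 3 (EXEC): [MAIN] PC=2: NOP [depth=0]
Event 4 (INT 0): INT 0 arrives: push (MAIN, PC=3), enter IRQ0 at PC=0 (depth now 1) [depth=1]
Event 5 (EXEC): [IRQ0] PC=0: DEC 1 -> ACC=-3 [depth=1]
Event 6 (EXEC): [IRQ0] PC=1: DEC 3 -> ACC=-6 [depth=1]
Event 7 (EXEC): [IRQ0] PC=2: IRET -> resume MAIN at PC=3 (depth now 0) [depth=0]
Event 8 (INT 0): INT 0 arrives: push (MAIN, PC=3), enter IRQ0 at PC=0 (depth now 1) [depth=1]
Event 9 (INT 0): INT 0 arrives: push (IRQ0, PC=0), enter IRQ0 at PC=0 (depth now 2) [depth=2]
Event 10 (EXEC): [IRQ0] PC=0: DEC 1 -> ACC=-7 [depth=2]
Event 11 (EXEC): [IRQ0] PC=1: DEC 3 -> ACC=-10 [depth=2]
Event 12 (EXEC): [IRQ0] PC=2: IRET -> resume IRQ0 at PC=0 (depth now 1) [depth=1]
Event 13 (EXEC): [IRQ0] PC=0: DEC 1 -> ACC=-11 [depth=1]
Event 14 (INT 0): INT 0 arrives: push (IRQ0, PC=1), enter IRQ0 at PC=0 (depth now 2) [depth=2]
Event 15 (EXEC): [IRQ0] PC=0: DEC 1 -> ACC=-12 [depth=2]
Event 16 (EXEC): [IRQ0] PC=1: DEC 3 -> ACC=-15 [depth=2]
Event 17 (EXEC): [IRQ0] PC=2: IRET -> resume IRQ0 at PC=1 (depth now 1) [depth=1]
Event 18 (EXEC): [IRQ0] PC=1: DEC 3 -> ACC=-18 [depth=1]
Event 19 (EXEC): [IRQ0] PC=2: IRET -> resume MAIN at PC=3 (depth now 0) [depth=0]
Event 20 (EXEC): [MAIN] PC=3: INC 3 -> ACC=-15 [depth=0]
Event 21 (INT 0): INT 0 arrives: push (MAIN, PC=4), enter IRQ0 at PC=0 (depth now 1) [depth=1]
Event 22 (EXEC): [IRQ0] PC=0: DEC 1 -> ACC=-16 [depth=1]
Event 23 (EXEC): [IRQ0] PC=1: DEC 3 -> ACC=-19 [depth=1]
Event 24 (EXEC): [IRQ0] PC=2: IRET -> resume MAIN at PC=4 (depth now 0) [depth=0]
Event 25 (INT 0): INT 0 arrives: push (MAIN, PC=4), enter IRQ0 at PC=0 (depth now 1) [depth=1]
Event 26 (EXEC): [IRQ0] PC=0: DEC 1 -> ACC=-20 [depth=1]
Event 27 (EXEC): [IRQ0] PC=1: DEC 3 -> ACC=-23 [depth=1]
Event 28 (EXEC): [IRQ0] PC=2: IRET -> resume MAIN at PC=4 (depth now 0) [depth=0]
Event 29 (EXEC): [MAIN] PC=4: INC 5 -> ACC=-18 [depth=0]
Event 30 (EXEC): [MAIN] PC=5: INC 3 -> ACC=-15 [depth=0]
Event 31 (EXEC): [MAIN] PC=6: NOP [depth=0]
Event 32 (EXEC): [MAIN] PC=7: HALT [depth=0]
Max depth observed: 2

Answer: 2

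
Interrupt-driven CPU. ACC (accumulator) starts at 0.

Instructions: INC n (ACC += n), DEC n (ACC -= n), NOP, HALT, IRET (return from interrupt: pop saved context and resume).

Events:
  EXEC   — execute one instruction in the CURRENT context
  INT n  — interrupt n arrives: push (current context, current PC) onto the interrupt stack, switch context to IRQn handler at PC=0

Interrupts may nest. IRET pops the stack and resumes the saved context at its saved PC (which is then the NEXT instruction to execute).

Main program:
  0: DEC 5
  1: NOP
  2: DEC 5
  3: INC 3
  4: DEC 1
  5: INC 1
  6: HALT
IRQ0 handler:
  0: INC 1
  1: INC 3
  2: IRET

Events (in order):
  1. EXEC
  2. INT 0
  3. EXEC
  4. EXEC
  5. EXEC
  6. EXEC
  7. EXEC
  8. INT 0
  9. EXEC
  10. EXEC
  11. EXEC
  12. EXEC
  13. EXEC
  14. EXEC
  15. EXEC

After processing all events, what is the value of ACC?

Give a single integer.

Answer: 1

Derivation:
Event 1 (EXEC): [MAIN] PC=0: DEC 5 -> ACC=-5
Event 2 (INT 0): INT 0 arrives: push (MAIN, PC=1), enter IRQ0 at PC=0 (depth now 1)
Event 3 (EXEC): [IRQ0] PC=0: INC 1 -> ACC=-4
Event 4 (EXEC): [IRQ0] PC=1: INC 3 -> ACC=-1
Event 5 (EXEC): [IRQ0] PC=2: IRET -> resume MAIN at PC=1 (depth now 0)
Event 6 (EXEC): [MAIN] PC=1: NOP
Event 7 (EXEC): [MAIN] PC=2: DEC 5 -> ACC=-6
Event 8 (INT 0): INT 0 arrives: push (MAIN, PC=3), enter IRQ0 at PC=0 (depth now 1)
Event 9 (EXEC): [IRQ0] PC=0: INC 1 -> ACC=-5
Event 10 (EXEC): [IRQ0] PC=1: INC 3 -> ACC=-2
Event 11 (EXEC): [IRQ0] PC=2: IRET -> resume MAIN at PC=3 (depth now 0)
Event 12 (EXEC): [MAIN] PC=3: INC 3 -> ACC=1
Event 13 (EXEC): [MAIN] PC=4: DEC 1 -> ACC=0
Event 14 (EXEC): [MAIN] PC=5: INC 1 -> ACC=1
Event 15 (EXEC): [MAIN] PC=6: HALT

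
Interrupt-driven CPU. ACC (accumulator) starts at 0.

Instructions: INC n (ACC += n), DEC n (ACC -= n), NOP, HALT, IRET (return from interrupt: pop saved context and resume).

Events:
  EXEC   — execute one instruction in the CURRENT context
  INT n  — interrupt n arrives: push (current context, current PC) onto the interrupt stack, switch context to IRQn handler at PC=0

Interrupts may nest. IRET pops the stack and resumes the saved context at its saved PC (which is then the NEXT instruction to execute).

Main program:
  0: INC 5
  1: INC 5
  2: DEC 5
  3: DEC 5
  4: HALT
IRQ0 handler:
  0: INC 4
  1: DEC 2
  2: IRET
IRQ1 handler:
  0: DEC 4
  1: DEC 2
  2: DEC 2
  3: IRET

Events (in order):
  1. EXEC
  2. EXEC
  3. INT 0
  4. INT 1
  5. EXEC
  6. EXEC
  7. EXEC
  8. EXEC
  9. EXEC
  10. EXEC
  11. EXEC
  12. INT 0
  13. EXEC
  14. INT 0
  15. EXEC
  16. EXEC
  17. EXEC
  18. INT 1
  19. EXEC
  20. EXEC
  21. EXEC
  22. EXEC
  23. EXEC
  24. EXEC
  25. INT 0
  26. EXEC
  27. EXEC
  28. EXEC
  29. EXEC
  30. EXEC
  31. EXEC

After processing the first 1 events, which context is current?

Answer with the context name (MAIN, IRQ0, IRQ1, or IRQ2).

Event 1 (EXEC): [MAIN] PC=0: INC 5 -> ACC=5

Answer: MAIN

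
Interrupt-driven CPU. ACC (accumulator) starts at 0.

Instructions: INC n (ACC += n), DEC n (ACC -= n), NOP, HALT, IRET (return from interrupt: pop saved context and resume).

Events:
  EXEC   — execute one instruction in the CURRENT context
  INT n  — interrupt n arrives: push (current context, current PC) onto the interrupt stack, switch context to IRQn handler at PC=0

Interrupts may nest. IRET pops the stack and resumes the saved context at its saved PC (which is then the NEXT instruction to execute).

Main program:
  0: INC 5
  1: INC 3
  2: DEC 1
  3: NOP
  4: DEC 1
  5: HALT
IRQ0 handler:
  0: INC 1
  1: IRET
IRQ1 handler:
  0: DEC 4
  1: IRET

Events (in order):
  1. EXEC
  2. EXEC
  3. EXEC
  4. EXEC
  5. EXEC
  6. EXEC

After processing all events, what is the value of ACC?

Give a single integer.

Event 1 (EXEC): [MAIN] PC=0: INC 5 -> ACC=5
Event 2 (EXEC): [MAIN] PC=1: INC 3 -> ACC=8
Event 3 (EXEC): [MAIN] PC=2: DEC 1 -> ACC=7
Event 4 (EXEC): [MAIN] PC=3: NOP
Event 5 (EXEC): [MAIN] PC=4: DEC 1 -> ACC=6
Event 6 (EXEC): [MAIN] PC=5: HALT

Answer: 6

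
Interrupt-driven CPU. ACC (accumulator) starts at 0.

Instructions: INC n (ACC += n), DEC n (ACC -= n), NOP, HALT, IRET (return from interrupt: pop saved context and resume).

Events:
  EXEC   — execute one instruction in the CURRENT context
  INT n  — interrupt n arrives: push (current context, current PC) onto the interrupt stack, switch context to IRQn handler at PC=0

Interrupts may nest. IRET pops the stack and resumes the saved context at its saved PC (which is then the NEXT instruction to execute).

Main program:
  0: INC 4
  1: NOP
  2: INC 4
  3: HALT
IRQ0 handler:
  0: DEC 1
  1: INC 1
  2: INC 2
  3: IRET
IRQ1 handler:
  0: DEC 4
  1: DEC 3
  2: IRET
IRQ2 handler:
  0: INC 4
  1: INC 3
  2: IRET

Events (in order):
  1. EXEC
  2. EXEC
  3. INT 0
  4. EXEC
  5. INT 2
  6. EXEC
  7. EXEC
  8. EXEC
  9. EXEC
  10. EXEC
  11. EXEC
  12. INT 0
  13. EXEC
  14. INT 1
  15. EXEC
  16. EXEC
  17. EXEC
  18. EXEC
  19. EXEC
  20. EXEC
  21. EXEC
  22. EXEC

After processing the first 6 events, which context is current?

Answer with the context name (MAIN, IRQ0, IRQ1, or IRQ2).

Event 1 (EXEC): [MAIN] PC=0: INC 4 -> ACC=4
Event 2 (EXEC): [MAIN] PC=1: NOP
Event 3 (INT 0): INT 0 arrives: push (MAIN, PC=2), enter IRQ0 at PC=0 (depth now 1)
Event 4 (EXEC): [IRQ0] PC=0: DEC 1 -> ACC=3
Event 5 (INT 2): INT 2 arrives: push (IRQ0, PC=1), enter IRQ2 at PC=0 (depth now 2)
Event 6 (EXEC): [IRQ2] PC=0: INC 4 -> ACC=7

Answer: IRQ2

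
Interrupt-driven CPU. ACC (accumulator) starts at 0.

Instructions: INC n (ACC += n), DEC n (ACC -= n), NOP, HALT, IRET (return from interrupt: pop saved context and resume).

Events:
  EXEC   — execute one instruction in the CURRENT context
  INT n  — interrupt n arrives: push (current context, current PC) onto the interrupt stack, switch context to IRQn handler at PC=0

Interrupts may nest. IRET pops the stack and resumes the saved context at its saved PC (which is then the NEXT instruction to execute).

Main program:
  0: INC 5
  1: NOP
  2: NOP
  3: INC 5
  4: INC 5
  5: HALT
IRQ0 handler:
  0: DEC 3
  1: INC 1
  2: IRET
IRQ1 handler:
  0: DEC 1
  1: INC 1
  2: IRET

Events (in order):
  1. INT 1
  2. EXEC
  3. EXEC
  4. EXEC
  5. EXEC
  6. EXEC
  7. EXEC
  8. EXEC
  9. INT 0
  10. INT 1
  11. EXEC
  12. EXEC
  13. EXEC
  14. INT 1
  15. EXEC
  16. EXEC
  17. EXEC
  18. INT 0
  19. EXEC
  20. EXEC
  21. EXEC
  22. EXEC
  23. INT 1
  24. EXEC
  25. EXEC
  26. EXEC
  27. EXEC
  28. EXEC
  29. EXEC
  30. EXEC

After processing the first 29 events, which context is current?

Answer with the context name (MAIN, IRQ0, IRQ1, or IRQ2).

Answer: MAIN

Derivation:
Event 1 (INT 1): INT 1 arrives: push (MAIN, PC=0), enter IRQ1 at PC=0 (depth now 1)
Event 2 (EXEC): [IRQ1] PC=0: DEC 1 -> ACC=-1
Event 3 (EXEC): [IRQ1] PC=1: INC 1 -> ACC=0
Event 4 (EXEC): [IRQ1] PC=2: IRET -> resume MAIN at PC=0 (depth now 0)
Event 5 (EXEC): [MAIN] PC=0: INC 5 -> ACC=5
Event 6 (EXEC): [MAIN] PC=1: NOP
Event 7 (EXEC): [MAIN] PC=2: NOP
Event 8 (EXEC): [MAIN] PC=3: INC 5 -> ACC=10
Event 9 (INT 0): INT 0 arrives: push (MAIN, PC=4), enter IRQ0 at PC=0 (depth now 1)
Event 10 (INT 1): INT 1 arrives: push (IRQ0, PC=0), enter IRQ1 at PC=0 (depth now 2)
Event 11 (EXEC): [IRQ1] PC=0: DEC 1 -> ACC=9
Event 12 (EXEC): [IRQ1] PC=1: INC 1 -> ACC=10
Event 13 (EXEC): [IRQ1] PC=2: IRET -> resume IRQ0 at PC=0 (depth now 1)
Event 14 (INT 1): INT 1 arrives: push (IRQ0, PC=0), enter IRQ1 at PC=0 (depth now 2)
Event 15 (EXEC): [IRQ1] PC=0: DEC 1 -> ACC=9
Event 16 (EXEC): [IRQ1] PC=1: INC 1 -> ACC=10
Event 17 (EXEC): [IRQ1] PC=2: IRET -> resume IRQ0 at PC=0 (depth now 1)
Event 18 (INT 0): INT 0 arrives: push (IRQ0, PC=0), enter IRQ0 at PC=0 (depth now 2)
Event 19 (EXEC): [IRQ0] PC=0: DEC 3 -> ACC=7
Event 20 (EXEC): [IRQ0] PC=1: INC 1 -> ACC=8
Event 21 (EXEC): [IRQ0] PC=2: IRET -> resume IRQ0 at PC=0 (depth now 1)
Event 22 (EXEC): [IRQ0] PC=0: DEC 3 -> ACC=5
Event 23 (INT 1): INT 1 arrives: push (IRQ0, PC=1), enter IRQ1 at PC=0 (depth now 2)
Event 24 (EXEC): [IRQ1] PC=0: DEC 1 -> ACC=4
Event 25 (EXEC): [IRQ1] PC=1: INC 1 -> ACC=5
Event 26 (EXEC): [IRQ1] PC=2: IRET -> resume IRQ0 at PC=1 (depth now 1)
Event 27 (EXEC): [IRQ0] PC=1: INC 1 -> ACC=6
Event 28 (EXEC): [IRQ0] PC=2: IRET -> resume MAIN at PC=4 (depth now 0)
Event 29 (EXEC): [MAIN] PC=4: INC 5 -> ACC=11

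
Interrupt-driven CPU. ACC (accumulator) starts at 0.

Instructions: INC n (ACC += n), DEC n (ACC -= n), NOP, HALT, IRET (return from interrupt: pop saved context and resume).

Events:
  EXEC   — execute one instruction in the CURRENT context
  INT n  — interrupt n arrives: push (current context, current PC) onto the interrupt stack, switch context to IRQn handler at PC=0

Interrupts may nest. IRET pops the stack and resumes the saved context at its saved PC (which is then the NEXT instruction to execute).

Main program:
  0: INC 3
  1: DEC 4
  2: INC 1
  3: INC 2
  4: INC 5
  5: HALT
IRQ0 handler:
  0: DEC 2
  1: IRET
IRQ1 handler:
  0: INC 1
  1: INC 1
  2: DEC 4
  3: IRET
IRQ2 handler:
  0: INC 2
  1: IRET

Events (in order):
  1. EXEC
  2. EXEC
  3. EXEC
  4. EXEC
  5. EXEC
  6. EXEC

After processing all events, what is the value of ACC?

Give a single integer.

Answer: 7

Derivation:
Event 1 (EXEC): [MAIN] PC=0: INC 3 -> ACC=3
Event 2 (EXEC): [MAIN] PC=1: DEC 4 -> ACC=-1
Event 3 (EXEC): [MAIN] PC=2: INC 1 -> ACC=0
Event 4 (EXEC): [MAIN] PC=3: INC 2 -> ACC=2
Event 5 (EXEC): [MAIN] PC=4: INC 5 -> ACC=7
Event 6 (EXEC): [MAIN] PC=5: HALT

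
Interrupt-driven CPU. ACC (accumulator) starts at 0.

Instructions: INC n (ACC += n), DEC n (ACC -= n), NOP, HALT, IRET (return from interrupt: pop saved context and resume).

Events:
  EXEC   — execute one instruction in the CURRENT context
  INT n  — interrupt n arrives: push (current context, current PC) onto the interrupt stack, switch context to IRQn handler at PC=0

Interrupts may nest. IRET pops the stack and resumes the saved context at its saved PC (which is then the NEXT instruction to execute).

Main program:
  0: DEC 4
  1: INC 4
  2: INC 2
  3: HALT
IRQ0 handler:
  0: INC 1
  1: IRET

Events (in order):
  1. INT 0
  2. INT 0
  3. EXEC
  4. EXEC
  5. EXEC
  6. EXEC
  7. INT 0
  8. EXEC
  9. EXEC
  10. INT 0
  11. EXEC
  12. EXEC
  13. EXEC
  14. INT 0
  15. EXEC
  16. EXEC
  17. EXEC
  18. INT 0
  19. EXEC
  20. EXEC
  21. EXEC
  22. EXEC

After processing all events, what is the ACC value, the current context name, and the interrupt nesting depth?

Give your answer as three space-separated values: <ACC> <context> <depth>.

Answer: 8 MAIN 0

Derivation:
Event 1 (INT 0): INT 0 arrives: push (MAIN, PC=0), enter IRQ0 at PC=0 (depth now 1)
Event 2 (INT 0): INT 0 arrives: push (IRQ0, PC=0), enter IRQ0 at PC=0 (depth now 2)
Event 3 (EXEC): [IRQ0] PC=0: INC 1 -> ACC=1
Event 4 (EXEC): [IRQ0] PC=1: IRET -> resume IRQ0 at PC=0 (depth now 1)
Event 5 (EXEC): [IRQ0] PC=0: INC 1 -> ACC=2
Event 6 (EXEC): [IRQ0] PC=1: IRET -> resume MAIN at PC=0 (depth now 0)
Event 7 (INT 0): INT 0 arrives: push (MAIN, PC=0), enter IRQ0 at PC=0 (depth now 1)
Event 8 (EXEC): [IRQ0] PC=0: INC 1 -> ACC=3
Event 9 (EXEC): [IRQ0] PC=1: IRET -> resume MAIN at PC=0 (depth now 0)
Event 10 (INT 0): INT 0 arrives: push (MAIN, PC=0), enter IRQ0 at PC=0 (depth now 1)
Event 11 (EXEC): [IRQ0] PC=0: INC 1 -> ACC=4
Event 12 (EXEC): [IRQ0] PC=1: IRET -> resume MAIN at PC=0 (depth now 0)
Event 13 (EXEC): [MAIN] PC=0: DEC 4 -> ACC=0
Event 14 (INT 0): INT 0 arrives: push (MAIN, PC=1), enter IRQ0 at PC=0 (depth now 1)
Event 15 (EXEC): [IRQ0] PC=0: INC 1 -> ACC=1
Event 16 (EXEC): [IRQ0] PC=1: IRET -> resume MAIN at PC=1 (depth now 0)
Event 17 (EXEC): [MAIN] PC=1: INC 4 -> ACC=5
Event 18 (INT 0): INT 0 arrives: push (MAIN, PC=2), enter IRQ0 at PC=0 (depth now 1)
Event 19 (EXEC): [IRQ0] PC=0: INC 1 -> ACC=6
Event 20 (EXEC): [IRQ0] PC=1: IRET -> resume MAIN at PC=2 (depth now 0)
Event 21 (EXEC): [MAIN] PC=2: INC 2 -> ACC=8
Event 22 (EXEC): [MAIN] PC=3: HALT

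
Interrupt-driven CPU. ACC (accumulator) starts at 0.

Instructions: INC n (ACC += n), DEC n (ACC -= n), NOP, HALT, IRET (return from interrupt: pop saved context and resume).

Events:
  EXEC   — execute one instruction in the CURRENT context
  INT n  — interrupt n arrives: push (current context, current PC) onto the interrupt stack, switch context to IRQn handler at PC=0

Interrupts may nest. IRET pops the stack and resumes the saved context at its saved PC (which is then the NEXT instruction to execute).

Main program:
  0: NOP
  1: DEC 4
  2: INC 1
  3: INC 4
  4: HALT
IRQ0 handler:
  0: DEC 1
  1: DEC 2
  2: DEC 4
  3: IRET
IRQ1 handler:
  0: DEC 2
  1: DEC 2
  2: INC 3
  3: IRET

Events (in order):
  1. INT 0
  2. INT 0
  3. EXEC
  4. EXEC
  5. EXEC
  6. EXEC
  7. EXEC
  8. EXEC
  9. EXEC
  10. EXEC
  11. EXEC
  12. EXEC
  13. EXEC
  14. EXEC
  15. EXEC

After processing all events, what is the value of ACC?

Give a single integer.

Answer: -13

Derivation:
Event 1 (INT 0): INT 0 arrives: push (MAIN, PC=0), enter IRQ0 at PC=0 (depth now 1)
Event 2 (INT 0): INT 0 arrives: push (IRQ0, PC=0), enter IRQ0 at PC=0 (depth now 2)
Event 3 (EXEC): [IRQ0] PC=0: DEC 1 -> ACC=-1
Event 4 (EXEC): [IRQ0] PC=1: DEC 2 -> ACC=-3
Event 5 (EXEC): [IRQ0] PC=2: DEC 4 -> ACC=-7
Event 6 (EXEC): [IRQ0] PC=3: IRET -> resume IRQ0 at PC=0 (depth now 1)
Event 7 (EXEC): [IRQ0] PC=0: DEC 1 -> ACC=-8
Event 8 (EXEC): [IRQ0] PC=1: DEC 2 -> ACC=-10
Event 9 (EXEC): [IRQ0] PC=2: DEC 4 -> ACC=-14
Event 10 (EXEC): [IRQ0] PC=3: IRET -> resume MAIN at PC=0 (depth now 0)
Event 11 (EXEC): [MAIN] PC=0: NOP
Event 12 (EXEC): [MAIN] PC=1: DEC 4 -> ACC=-18
Event 13 (EXEC): [MAIN] PC=2: INC 1 -> ACC=-17
Event 14 (EXEC): [MAIN] PC=3: INC 4 -> ACC=-13
Event 15 (EXEC): [MAIN] PC=4: HALT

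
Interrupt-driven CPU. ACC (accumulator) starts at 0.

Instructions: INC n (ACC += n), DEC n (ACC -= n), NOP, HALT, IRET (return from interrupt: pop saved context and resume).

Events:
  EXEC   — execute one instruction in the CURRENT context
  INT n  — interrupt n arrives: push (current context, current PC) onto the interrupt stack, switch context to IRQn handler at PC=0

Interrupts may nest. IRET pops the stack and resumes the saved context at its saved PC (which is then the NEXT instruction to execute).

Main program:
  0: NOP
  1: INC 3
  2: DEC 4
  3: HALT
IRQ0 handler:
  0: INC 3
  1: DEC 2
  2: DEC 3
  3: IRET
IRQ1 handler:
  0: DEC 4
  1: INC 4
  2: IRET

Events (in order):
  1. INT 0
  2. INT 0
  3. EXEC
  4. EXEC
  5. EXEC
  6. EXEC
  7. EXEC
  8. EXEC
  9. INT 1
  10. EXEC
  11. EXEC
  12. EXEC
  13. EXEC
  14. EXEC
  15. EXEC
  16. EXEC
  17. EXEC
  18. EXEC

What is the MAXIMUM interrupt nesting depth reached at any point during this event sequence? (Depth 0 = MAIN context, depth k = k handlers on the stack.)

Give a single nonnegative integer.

Answer: 2

Derivation:
Event 1 (INT 0): INT 0 arrives: push (MAIN, PC=0), enter IRQ0 at PC=0 (depth now 1) [depth=1]
Event 2 (INT 0): INT 0 arrives: push (IRQ0, PC=0), enter IRQ0 at PC=0 (depth now 2) [depth=2]
Event 3 (EXEC): [IRQ0] PC=0: INC 3 -> ACC=3 [depth=2]
Event 4 (EXEC): [IRQ0] PC=1: DEC 2 -> ACC=1 [depth=2]
Event 5 (EXEC): [IRQ0] PC=2: DEC 3 -> ACC=-2 [depth=2]
Event 6 (EXEC): [IRQ0] PC=3: IRET -> resume IRQ0 at PC=0 (depth now 1) [depth=1]
Event 7 (EXEC): [IRQ0] PC=0: INC 3 -> ACC=1 [depth=1]
Event 8 (EXEC): [IRQ0] PC=1: DEC 2 -> ACC=-1 [depth=1]
Event 9 (INT 1): INT 1 arrives: push (IRQ0, PC=2), enter IRQ1 at PC=0 (depth now 2) [depth=2]
Event 10 (EXEC): [IRQ1] PC=0: DEC 4 -> ACC=-5 [depth=2]
Event 11 (EXEC): [IRQ1] PC=1: INC 4 -> ACC=-1 [depth=2]
Event 12 (EXEC): [IRQ1] PC=2: IRET -> resume IRQ0 at PC=2 (depth now 1) [depth=1]
Event 13 (EXEC): [IRQ0] PC=2: DEC 3 -> ACC=-4 [depth=1]
Event 14 (EXEC): [IRQ0] PC=3: IRET -> resume MAIN at PC=0 (depth now 0) [depth=0]
Event 15 (EXEC): [MAIN] PC=0: NOP [depth=0]
Event 16 (EXEC): [MAIN] PC=1: INC 3 -> ACC=-1 [depth=0]
Event 17 (EXEC): [MAIN] PC=2: DEC 4 -> ACC=-5 [depth=0]
Event 18 (EXEC): [MAIN] PC=3: HALT [depth=0]
Max depth observed: 2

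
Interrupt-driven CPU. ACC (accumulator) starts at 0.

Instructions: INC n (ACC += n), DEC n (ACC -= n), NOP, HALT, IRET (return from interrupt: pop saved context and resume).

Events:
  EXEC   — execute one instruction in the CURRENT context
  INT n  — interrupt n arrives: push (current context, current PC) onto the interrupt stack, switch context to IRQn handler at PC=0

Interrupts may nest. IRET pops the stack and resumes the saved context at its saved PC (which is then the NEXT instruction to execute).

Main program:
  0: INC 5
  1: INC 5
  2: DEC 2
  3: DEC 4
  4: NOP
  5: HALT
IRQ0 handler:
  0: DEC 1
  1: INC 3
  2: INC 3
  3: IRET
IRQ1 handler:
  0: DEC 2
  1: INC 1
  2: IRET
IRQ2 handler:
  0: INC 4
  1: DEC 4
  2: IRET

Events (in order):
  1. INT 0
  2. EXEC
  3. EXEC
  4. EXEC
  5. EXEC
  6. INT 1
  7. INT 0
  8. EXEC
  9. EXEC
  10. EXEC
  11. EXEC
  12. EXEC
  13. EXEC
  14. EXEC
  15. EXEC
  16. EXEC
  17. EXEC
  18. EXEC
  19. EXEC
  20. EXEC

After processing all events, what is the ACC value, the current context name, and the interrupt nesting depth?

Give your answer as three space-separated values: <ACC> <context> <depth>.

Answer: 13 MAIN 0

Derivation:
Event 1 (INT 0): INT 0 arrives: push (MAIN, PC=0), enter IRQ0 at PC=0 (depth now 1)
Event 2 (EXEC): [IRQ0] PC=0: DEC 1 -> ACC=-1
Event 3 (EXEC): [IRQ0] PC=1: INC 3 -> ACC=2
Event 4 (EXEC): [IRQ0] PC=2: INC 3 -> ACC=5
Event 5 (EXEC): [IRQ0] PC=3: IRET -> resume MAIN at PC=0 (depth now 0)
Event 6 (INT 1): INT 1 arrives: push (MAIN, PC=0), enter IRQ1 at PC=0 (depth now 1)
Event 7 (INT 0): INT 0 arrives: push (IRQ1, PC=0), enter IRQ0 at PC=0 (depth now 2)
Event 8 (EXEC): [IRQ0] PC=0: DEC 1 -> ACC=4
Event 9 (EXEC): [IRQ0] PC=1: INC 3 -> ACC=7
Event 10 (EXEC): [IRQ0] PC=2: INC 3 -> ACC=10
Event 11 (EXEC): [IRQ0] PC=3: IRET -> resume IRQ1 at PC=0 (depth now 1)
Event 12 (EXEC): [IRQ1] PC=0: DEC 2 -> ACC=8
Event 13 (EXEC): [IRQ1] PC=1: INC 1 -> ACC=9
Event 14 (EXEC): [IRQ1] PC=2: IRET -> resume MAIN at PC=0 (depth now 0)
Event 15 (EXEC): [MAIN] PC=0: INC 5 -> ACC=14
Event 16 (EXEC): [MAIN] PC=1: INC 5 -> ACC=19
Event 17 (EXEC): [MAIN] PC=2: DEC 2 -> ACC=17
Event 18 (EXEC): [MAIN] PC=3: DEC 4 -> ACC=13
Event 19 (EXEC): [MAIN] PC=4: NOP
Event 20 (EXEC): [MAIN] PC=5: HALT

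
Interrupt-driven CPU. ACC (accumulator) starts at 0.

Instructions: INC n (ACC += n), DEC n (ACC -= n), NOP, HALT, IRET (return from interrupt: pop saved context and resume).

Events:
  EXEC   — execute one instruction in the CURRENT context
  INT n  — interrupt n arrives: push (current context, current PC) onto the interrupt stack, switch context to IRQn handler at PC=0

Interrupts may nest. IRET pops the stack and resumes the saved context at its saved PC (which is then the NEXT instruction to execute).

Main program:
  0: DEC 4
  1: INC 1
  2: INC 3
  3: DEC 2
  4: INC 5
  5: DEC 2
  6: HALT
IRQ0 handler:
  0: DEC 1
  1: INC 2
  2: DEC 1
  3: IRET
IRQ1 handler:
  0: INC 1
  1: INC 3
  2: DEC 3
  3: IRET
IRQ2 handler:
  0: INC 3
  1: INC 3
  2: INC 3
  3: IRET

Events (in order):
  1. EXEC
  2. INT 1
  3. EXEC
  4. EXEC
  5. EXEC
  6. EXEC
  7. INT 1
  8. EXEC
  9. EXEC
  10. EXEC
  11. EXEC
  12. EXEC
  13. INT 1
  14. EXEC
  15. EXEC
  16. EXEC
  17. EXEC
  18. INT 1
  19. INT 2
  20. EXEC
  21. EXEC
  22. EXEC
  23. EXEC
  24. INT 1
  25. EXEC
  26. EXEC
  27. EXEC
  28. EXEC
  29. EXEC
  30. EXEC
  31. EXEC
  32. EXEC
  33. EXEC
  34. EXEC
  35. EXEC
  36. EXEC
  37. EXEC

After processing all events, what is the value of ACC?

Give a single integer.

Answer: 15

Derivation:
Event 1 (EXEC): [MAIN] PC=0: DEC 4 -> ACC=-4
Event 2 (INT 1): INT 1 arrives: push (MAIN, PC=1), enter IRQ1 at PC=0 (depth now 1)
Event 3 (EXEC): [IRQ1] PC=0: INC 1 -> ACC=-3
Event 4 (EXEC): [IRQ1] PC=1: INC 3 -> ACC=0
Event 5 (EXEC): [IRQ1] PC=2: DEC 3 -> ACC=-3
Event 6 (EXEC): [IRQ1] PC=3: IRET -> resume MAIN at PC=1 (depth now 0)
Event 7 (INT 1): INT 1 arrives: push (MAIN, PC=1), enter IRQ1 at PC=0 (depth now 1)
Event 8 (EXEC): [IRQ1] PC=0: INC 1 -> ACC=-2
Event 9 (EXEC): [IRQ1] PC=1: INC 3 -> ACC=1
Event 10 (EXEC): [IRQ1] PC=2: DEC 3 -> ACC=-2
Event 11 (EXEC): [IRQ1] PC=3: IRET -> resume MAIN at PC=1 (depth now 0)
Event 12 (EXEC): [MAIN] PC=1: INC 1 -> ACC=-1
Event 13 (INT 1): INT 1 arrives: push (MAIN, PC=2), enter IRQ1 at PC=0 (depth now 1)
Event 14 (EXEC): [IRQ1] PC=0: INC 1 -> ACC=0
Event 15 (EXEC): [IRQ1] PC=1: INC 3 -> ACC=3
Event 16 (EXEC): [IRQ1] PC=2: DEC 3 -> ACC=0
Event 17 (EXEC): [IRQ1] PC=3: IRET -> resume MAIN at PC=2 (depth now 0)
Event 18 (INT 1): INT 1 arrives: push (MAIN, PC=2), enter IRQ1 at PC=0 (depth now 1)
Event 19 (INT 2): INT 2 arrives: push (IRQ1, PC=0), enter IRQ2 at PC=0 (depth now 2)
Event 20 (EXEC): [IRQ2] PC=0: INC 3 -> ACC=3
Event 21 (EXEC): [IRQ2] PC=1: INC 3 -> ACC=6
Event 22 (EXEC): [IRQ2] PC=2: INC 3 -> ACC=9
Event 23 (EXEC): [IRQ2] PC=3: IRET -> resume IRQ1 at PC=0 (depth now 1)
Event 24 (INT 1): INT 1 arrives: push (IRQ1, PC=0), enter IRQ1 at PC=0 (depth now 2)
Event 25 (EXEC): [IRQ1] PC=0: INC 1 -> ACC=10
Event 26 (EXEC): [IRQ1] PC=1: INC 3 -> ACC=13
Event 27 (EXEC): [IRQ1] PC=2: DEC 3 -> ACC=10
Event 28 (EXEC): [IRQ1] PC=3: IRET -> resume IRQ1 at PC=0 (depth now 1)
Event 29 (EXEC): [IRQ1] PC=0: INC 1 -> ACC=11
Event 30 (EXEC): [IRQ1] PC=1: INC 3 -> ACC=14
Event 31 (EXEC): [IRQ1] PC=2: DEC 3 -> ACC=11
Event 32 (EXEC): [IRQ1] PC=3: IRET -> resume MAIN at PC=2 (depth now 0)
Event 33 (EXEC): [MAIN] PC=2: INC 3 -> ACC=14
Event 34 (EXEC): [MAIN] PC=3: DEC 2 -> ACC=12
Event 35 (EXEC): [MAIN] PC=4: INC 5 -> ACC=17
Event 36 (EXEC): [MAIN] PC=5: DEC 2 -> ACC=15
Event 37 (EXEC): [MAIN] PC=6: HALT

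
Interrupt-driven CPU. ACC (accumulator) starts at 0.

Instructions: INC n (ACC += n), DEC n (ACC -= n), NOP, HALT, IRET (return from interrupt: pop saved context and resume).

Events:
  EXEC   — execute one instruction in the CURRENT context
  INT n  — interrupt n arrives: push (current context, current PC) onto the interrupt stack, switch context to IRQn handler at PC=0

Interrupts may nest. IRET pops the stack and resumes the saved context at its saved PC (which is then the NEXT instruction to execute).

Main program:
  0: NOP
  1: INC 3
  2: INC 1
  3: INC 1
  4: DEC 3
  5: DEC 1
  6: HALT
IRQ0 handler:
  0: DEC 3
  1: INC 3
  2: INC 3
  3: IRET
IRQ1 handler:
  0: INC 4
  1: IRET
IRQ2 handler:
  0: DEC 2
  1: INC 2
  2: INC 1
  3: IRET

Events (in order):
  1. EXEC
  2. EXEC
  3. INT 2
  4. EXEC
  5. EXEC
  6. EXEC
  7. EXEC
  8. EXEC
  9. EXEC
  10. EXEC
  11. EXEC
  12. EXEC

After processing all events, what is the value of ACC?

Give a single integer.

Answer: 2

Derivation:
Event 1 (EXEC): [MAIN] PC=0: NOP
Event 2 (EXEC): [MAIN] PC=1: INC 3 -> ACC=3
Event 3 (INT 2): INT 2 arrives: push (MAIN, PC=2), enter IRQ2 at PC=0 (depth now 1)
Event 4 (EXEC): [IRQ2] PC=0: DEC 2 -> ACC=1
Event 5 (EXEC): [IRQ2] PC=1: INC 2 -> ACC=3
Event 6 (EXEC): [IRQ2] PC=2: INC 1 -> ACC=4
Event 7 (EXEC): [IRQ2] PC=3: IRET -> resume MAIN at PC=2 (depth now 0)
Event 8 (EXEC): [MAIN] PC=2: INC 1 -> ACC=5
Event 9 (EXEC): [MAIN] PC=3: INC 1 -> ACC=6
Event 10 (EXEC): [MAIN] PC=4: DEC 3 -> ACC=3
Event 11 (EXEC): [MAIN] PC=5: DEC 1 -> ACC=2
Event 12 (EXEC): [MAIN] PC=6: HALT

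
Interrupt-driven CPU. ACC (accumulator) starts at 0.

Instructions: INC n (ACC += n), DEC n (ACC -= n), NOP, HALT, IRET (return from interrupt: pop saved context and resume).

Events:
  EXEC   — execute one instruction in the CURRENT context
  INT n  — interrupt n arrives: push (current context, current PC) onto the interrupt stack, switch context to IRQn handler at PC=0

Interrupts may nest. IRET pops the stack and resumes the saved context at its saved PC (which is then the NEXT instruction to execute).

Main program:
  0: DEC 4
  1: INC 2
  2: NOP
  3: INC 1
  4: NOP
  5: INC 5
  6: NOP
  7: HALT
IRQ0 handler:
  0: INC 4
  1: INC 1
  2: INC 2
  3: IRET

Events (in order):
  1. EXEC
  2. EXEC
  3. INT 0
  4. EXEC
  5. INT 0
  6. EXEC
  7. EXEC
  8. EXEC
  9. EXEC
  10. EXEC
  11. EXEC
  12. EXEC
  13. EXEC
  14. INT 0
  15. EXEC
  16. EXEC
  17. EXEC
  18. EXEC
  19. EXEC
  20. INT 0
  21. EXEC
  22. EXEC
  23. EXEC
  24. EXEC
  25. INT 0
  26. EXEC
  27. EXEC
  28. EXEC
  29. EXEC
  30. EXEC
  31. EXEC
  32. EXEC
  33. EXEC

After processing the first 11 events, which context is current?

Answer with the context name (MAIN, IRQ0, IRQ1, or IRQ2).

Event 1 (EXEC): [MAIN] PC=0: DEC 4 -> ACC=-4
Event 2 (EXEC): [MAIN] PC=1: INC 2 -> ACC=-2
Event 3 (INT 0): INT 0 arrives: push (MAIN, PC=2), enter IRQ0 at PC=0 (depth now 1)
Event 4 (EXEC): [IRQ0] PC=0: INC 4 -> ACC=2
Event 5 (INT 0): INT 0 arrives: push (IRQ0, PC=1), enter IRQ0 at PC=0 (depth now 2)
Event 6 (EXEC): [IRQ0] PC=0: INC 4 -> ACC=6
Event 7 (EXEC): [IRQ0] PC=1: INC 1 -> ACC=7
Event 8 (EXEC): [IRQ0] PC=2: INC 2 -> ACC=9
Event 9 (EXEC): [IRQ0] PC=3: IRET -> resume IRQ0 at PC=1 (depth now 1)
Event 10 (EXEC): [IRQ0] PC=1: INC 1 -> ACC=10
Event 11 (EXEC): [IRQ0] PC=2: INC 2 -> ACC=12

Answer: IRQ0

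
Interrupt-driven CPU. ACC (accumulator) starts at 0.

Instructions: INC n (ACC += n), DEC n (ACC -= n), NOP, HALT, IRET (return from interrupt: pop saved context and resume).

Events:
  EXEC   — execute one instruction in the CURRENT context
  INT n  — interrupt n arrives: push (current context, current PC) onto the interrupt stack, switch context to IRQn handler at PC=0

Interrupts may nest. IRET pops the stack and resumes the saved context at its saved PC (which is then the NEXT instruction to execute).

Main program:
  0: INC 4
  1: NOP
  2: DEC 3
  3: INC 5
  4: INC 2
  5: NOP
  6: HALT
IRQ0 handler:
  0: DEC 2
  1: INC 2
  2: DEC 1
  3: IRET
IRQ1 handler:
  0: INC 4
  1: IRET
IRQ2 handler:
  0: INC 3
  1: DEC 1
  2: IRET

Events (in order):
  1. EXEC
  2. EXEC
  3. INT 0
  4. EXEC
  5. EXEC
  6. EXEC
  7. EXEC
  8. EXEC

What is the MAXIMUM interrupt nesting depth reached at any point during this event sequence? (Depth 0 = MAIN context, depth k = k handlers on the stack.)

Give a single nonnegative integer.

Answer: 1

Derivation:
Event 1 (EXEC): [MAIN] PC=0: INC 4 -> ACC=4 [depth=0]
Event 2 (EXEC): [MAIN] PC=1: NOP [depth=0]
Event 3 (INT 0): INT 0 arrives: push (MAIN, PC=2), enter IRQ0 at PC=0 (depth now 1) [depth=1]
Event 4 (EXEC): [IRQ0] PC=0: DEC 2 -> ACC=2 [depth=1]
Event 5 (EXEC): [IRQ0] PC=1: INC 2 -> ACC=4 [depth=1]
Event 6 (EXEC): [IRQ0] PC=2: DEC 1 -> ACC=3 [depth=1]
Event 7 (EXEC): [IRQ0] PC=3: IRET -> resume MAIN at PC=2 (depth now 0) [depth=0]
Event 8 (EXEC): [MAIN] PC=2: DEC 3 -> ACC=0 [depth=0]
Max depth observed: 1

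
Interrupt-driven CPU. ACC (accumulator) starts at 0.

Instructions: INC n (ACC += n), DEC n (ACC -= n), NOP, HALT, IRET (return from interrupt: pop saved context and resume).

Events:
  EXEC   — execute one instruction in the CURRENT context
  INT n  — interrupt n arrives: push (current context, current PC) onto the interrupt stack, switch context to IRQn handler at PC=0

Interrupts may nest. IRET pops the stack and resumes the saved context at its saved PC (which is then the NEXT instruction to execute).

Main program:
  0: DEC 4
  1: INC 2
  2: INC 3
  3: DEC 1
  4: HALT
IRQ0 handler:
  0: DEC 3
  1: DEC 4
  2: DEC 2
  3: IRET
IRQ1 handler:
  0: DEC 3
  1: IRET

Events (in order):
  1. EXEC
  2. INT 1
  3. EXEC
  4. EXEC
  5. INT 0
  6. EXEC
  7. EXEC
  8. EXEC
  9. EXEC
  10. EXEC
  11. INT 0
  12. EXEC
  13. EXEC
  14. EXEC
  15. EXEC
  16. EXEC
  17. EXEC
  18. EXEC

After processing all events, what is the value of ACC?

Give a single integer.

Answer: -21

Derivation:
Event 1 (EXEC): [MAIN] PC=0: DEC 4 -> ACC=-4
Event 2 (INT 1): INT 1 arrives: push (MAIN, PC=1), enter IRQ1 at PC=0 (depth now 1)
Event 3 (EXEC): [IRQ1] PC=0: DEC 3 -> ACC=-7
Event 4 (EXEC): [IRQ1] PC=1: IRET -> resume MAIN at PC=1 (depth now 0)
Event 5 (INT 0): INT 0 arrives: push (MAIN, PC=1), enter IRQ0 at PC=0 (depth now 1)
Event 6 (EXEC): [IRQ0] PC=0: DEC 3 -> ACC=-10
Event 7 (EXEC): [IRQ0] PC=1: DEC 4 -> ACC=-14
Event 8 (EXEC): [IRQ0] PC=2: DEC 2 -> ACC=-16
Event 9 (EXEC): [IRQ0] PC=3: IRET -> resume MAIN at PC=1 (depth now 0)
Event 10 (EXEC): [MAIN] PC=1: INC 2 -> ACC=-14
Event 11 (INT 0): INT 0 arrives: push (MAIN, PC=2), enter IRQ0 at PC=0 (depth now 1)
Event 12 (EXEC): [IRQ0] PC=0: DEC 3 -> ACC=-17
Event 13 (EXEC): [IRQ0] PC=1: DEC 4 -> ACC=-21
Event 14 (EXEC): [IRQ0] PC=2: DEC 2 -> ACC=-23
Event 15 (EXEC): [IRQ0] PC=3: IRET -> resume MAIN at PC=2 (depth now 0)
Event 16 (EXEC): [MAIN] PC=2: INC 3 -> ACC=-20
Event 17 (EXEC): [MAIN] PC=3: DEC 1 -> ACC=-21
Event 18 (EXEC): [MAIN] PC=4: HALT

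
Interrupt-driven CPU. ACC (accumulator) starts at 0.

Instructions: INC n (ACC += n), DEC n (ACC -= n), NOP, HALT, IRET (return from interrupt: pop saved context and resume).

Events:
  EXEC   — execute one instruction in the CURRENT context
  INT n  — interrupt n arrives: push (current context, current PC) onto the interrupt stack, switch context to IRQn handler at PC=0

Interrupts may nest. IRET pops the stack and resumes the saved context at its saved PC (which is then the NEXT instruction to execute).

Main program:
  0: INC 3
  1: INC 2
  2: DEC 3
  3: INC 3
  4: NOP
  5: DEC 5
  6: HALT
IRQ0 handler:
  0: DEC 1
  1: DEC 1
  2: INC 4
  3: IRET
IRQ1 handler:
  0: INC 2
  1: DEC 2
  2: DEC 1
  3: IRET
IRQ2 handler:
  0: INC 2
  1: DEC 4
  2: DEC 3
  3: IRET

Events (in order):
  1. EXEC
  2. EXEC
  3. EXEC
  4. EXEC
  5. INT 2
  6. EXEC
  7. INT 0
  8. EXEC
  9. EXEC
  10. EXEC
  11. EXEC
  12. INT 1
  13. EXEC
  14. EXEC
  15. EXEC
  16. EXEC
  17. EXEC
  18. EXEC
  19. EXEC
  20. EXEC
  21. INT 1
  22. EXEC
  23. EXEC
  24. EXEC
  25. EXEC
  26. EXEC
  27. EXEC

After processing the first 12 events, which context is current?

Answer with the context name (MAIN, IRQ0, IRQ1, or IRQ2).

Event 1 (EXEC): [MAIN] PC=0: INC 3 -> ACC=3
Event 2 (EXEC): [MAIN] PC=1: INC 2 -> ACC=5
Event 3 (EXEC): [MAIN] PC=2: DEC 3 -> ACC=2
Event 4 (EXEC): [MAIN] PC=3: INC 3 -> ACC=5
Event 5 (INT 2): INT 2 arrives: push (MAIN, PC=4), enter IRQ2 at PC=0 (depth now 1)
Event 6 (EXEC): [IRQ2] PC=0: INC 2 -> ACC=7
Event 7 (INT 0): INT 0 arrives: push (IRQ2, PC=1), enter IRQ0 at PC=0 (depth now 2)
Event 8 (EXEC): [IRQ0] PC=0: DEC 1 -> ACC=6
Event 9 (EXEC): [IRQ0] PC=1: DEC 1 -> ACC=5
Event 10 (EXEC): [IRQ0] PC=2: INC 4 -> ACC=9
Event 11 (EXEC): [IRQ0] PC=3: IRET -> resume IRQ2 at PC=1 (depth now 1)
Event 12 (INT 1): INT 1 arrives: push (IRQ2, PC=1), enter IRQ1 at PC=0 (depth now 2)

Answer: IRQ1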